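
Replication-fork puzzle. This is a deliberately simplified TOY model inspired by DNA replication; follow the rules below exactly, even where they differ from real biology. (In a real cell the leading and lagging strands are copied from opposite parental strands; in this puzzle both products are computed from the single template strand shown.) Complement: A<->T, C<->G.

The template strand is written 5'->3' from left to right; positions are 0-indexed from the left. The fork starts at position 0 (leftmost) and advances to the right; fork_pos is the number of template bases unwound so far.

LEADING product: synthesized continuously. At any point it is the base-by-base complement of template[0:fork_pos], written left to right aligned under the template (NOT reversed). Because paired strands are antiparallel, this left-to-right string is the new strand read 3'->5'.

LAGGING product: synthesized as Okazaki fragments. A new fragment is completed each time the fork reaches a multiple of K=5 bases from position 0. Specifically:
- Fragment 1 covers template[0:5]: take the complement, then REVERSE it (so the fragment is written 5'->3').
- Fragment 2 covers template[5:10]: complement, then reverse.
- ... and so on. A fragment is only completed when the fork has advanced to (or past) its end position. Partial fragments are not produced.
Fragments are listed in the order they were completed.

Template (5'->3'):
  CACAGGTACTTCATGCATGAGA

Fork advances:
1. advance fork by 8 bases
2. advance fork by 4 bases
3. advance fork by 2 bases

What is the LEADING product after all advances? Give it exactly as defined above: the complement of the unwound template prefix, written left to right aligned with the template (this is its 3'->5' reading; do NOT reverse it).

Step 1: advance 8 -> fork_pos = 0 + 8 = 8.
Step 2: advance 4 -> fork_pos = 8 + 4 = 12.
Step 3: advance 2 -> fork_pos = 12 + 2 = 14.
Unwound prefix: template[0:14] = CACAGGTACTTCAT
Complement it base by base (A<->T, C<->G), keeping left-to-right order:
  [0:5] CACAG -> GTGTC
  [5:10] GTACT -> CATGA
  [10:14] TCAT -> AGTA
Concatenate: GTGTCCATGAAGTA (length 14; written aligned with the template, i.e. 3'->5').

Answer: GTGTCCATGAAGTA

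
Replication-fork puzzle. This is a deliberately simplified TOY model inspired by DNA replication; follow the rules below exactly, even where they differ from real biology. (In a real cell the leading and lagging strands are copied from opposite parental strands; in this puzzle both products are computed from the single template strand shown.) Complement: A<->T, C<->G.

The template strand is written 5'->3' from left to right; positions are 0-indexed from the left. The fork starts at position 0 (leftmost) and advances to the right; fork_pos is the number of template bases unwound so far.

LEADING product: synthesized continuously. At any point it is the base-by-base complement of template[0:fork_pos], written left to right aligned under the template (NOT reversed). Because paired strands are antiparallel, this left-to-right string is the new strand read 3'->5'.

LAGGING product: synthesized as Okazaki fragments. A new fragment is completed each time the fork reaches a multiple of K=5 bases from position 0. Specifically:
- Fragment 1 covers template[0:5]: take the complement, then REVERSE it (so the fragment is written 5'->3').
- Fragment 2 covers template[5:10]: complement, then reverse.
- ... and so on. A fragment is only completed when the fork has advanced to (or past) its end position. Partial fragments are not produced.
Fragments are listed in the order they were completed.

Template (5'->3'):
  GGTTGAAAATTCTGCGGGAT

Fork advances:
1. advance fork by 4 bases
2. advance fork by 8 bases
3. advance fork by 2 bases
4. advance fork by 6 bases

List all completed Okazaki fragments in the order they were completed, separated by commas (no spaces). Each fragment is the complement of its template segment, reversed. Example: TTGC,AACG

Answer: CAACC,ATTTT,GCAGA,ATCCC

Derivation:
Step 1: advance 4 -> fork_pos = 0 + 4 = 4. Next multiple of 5 is 5 (not reached); still 0 fragment(s).
Step 2: advance 8 -> fork_pos = 4 + 8 = 12. Reached multiple(s) of 5: 5, 10 -> fragments 1-2 completed (2 total).
Step 3: advance 2 -> fork_pos = 12 + 2 = 14. Next multiple of 5 is 15 (not reached); still 2 fragment(s).
Step 4: advance 6 -> fork_pos = 14 + 6 = 20. Reached multiple(s) of 5: 15, 20 -> fragments 3-4 completed (4 total).
Final fork_pos = 20, so 4 fragment(s) are complete. Build each: template segment -> complement -> reverse.
Fragment 1: template[0:5] = GGTTG -> complement CCAAC -> reversed CAACC
Fragment 2: template[5:10] = AAAAT -> complement TTTTA -> reversed ATTTT
Fragment 3: template[10:15] = TCTGC -> complement AGACG -> reversed GCAGA
Fragment 4: template[15:20] = GGGAT -> complement CCCTA -> reversed ATCCC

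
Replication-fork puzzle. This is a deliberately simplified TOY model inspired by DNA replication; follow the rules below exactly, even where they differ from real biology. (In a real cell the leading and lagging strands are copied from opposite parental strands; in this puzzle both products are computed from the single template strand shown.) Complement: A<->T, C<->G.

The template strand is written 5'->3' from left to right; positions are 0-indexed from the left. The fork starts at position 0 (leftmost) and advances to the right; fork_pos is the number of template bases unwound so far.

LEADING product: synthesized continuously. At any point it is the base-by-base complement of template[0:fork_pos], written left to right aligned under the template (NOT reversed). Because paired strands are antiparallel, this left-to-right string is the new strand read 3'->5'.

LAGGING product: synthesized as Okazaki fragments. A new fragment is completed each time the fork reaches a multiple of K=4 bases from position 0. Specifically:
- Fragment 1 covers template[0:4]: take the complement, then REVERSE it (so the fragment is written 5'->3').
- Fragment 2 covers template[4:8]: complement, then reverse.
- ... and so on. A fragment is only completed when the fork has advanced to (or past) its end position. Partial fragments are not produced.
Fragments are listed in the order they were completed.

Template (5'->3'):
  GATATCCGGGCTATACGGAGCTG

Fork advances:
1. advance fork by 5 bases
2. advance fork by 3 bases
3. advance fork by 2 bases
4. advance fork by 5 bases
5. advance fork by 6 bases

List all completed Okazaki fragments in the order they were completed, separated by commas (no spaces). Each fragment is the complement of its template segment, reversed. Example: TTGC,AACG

Step 1: advance 5 -> fork_pos = 0 + 5 = 5. Reached multiple(s) of 4: 4 -> fragment 1 completed (1 total).
Step 2: advance 3 -> fork_pos = 5 + 3 = 8. Reached multiple(s) of 4: 8 -> fragment 2 completed (2 total).
Step 3: advance 2 -> fork_pos = 8 + 2 = 10. Next multiple of 4 is 12 (not reached); still 2 fragment(s).
Step 4: advance 5 -> fork_pos = 10 + 5 = 15. Reached multiple(s) of 4: 12 -> fragment 3 completed (3 total).
Step 5: advance 6 -> fork_pos = 15 + 6 = 21. Reached multiple(s) of 4: 16, 20 -> fragments 4-5 completed (5 total).
Final fork_pos = 21, so 5 fragment(s) are complete. Build each: template segment -> complement -> reverse.
Fragment 1: template[0:4] = GATA -> complement CTAT -> reversed TATC
Fragment 2: template[4:8] = TCCG -> complement AGGC -> reversed CGGA
Fragment 3: template[8:12] = GGCT -> complement CCGA -> reversed AGCC
Fragment 4: template[12:16] = ATAC -> complement TATG -> reversed GTAT
Fragment 5: template[16:20] = GGAG -> complement CCTC -> reversed CTCC

Answer: TATC,CGGA,AGCC,GTAT,CTCC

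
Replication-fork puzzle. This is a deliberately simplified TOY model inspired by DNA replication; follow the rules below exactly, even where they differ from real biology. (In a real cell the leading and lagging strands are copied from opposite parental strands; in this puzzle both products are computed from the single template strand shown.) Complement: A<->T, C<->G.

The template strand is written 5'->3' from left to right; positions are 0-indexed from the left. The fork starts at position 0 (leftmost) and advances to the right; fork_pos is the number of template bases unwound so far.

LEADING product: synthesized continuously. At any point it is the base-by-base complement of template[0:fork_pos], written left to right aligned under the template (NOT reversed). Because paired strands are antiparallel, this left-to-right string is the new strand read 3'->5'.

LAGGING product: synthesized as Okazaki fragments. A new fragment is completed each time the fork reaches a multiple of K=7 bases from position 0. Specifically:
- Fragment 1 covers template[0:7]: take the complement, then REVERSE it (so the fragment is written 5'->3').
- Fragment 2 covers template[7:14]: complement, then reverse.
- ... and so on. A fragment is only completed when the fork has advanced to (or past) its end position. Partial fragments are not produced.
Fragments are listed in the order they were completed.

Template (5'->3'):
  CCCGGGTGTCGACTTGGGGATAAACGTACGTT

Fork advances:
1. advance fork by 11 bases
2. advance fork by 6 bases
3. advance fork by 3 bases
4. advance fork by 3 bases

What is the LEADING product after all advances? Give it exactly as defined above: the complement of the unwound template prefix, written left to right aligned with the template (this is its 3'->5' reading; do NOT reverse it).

Step 1: advance 11 -> fork_pos = 0 + 11 = 11.
Step 2: advance 6 -> fork_pos = 11 + 6 = 17.
Step 3: advance 3 -> fork_pos = 17 + 3 = 20.
Step 4: advance 3 -> fork_pos = 20 + 3 = 23.
Unwound prefix: template[0:23] = CCCGGGTGTCGACTTGGGGATAA
Complement it base by base (A<->T, C<->G), keeping left-to-right order:
  [0:5] CCCGG -> GGGCC
  [5:10] GTGTC -> CACAG
  [10:15] GACTT -> CTGAA
  [15:20] GGGGA -> CCCCT
  [20:23] TAA -> ATT
Concatenate: GGGCCCACAGCTGAACCCCTATT (length 23; written aligned with the template, i.e. 3'->5').

Answer: GGGCCCACAGCTGAACCCCTATT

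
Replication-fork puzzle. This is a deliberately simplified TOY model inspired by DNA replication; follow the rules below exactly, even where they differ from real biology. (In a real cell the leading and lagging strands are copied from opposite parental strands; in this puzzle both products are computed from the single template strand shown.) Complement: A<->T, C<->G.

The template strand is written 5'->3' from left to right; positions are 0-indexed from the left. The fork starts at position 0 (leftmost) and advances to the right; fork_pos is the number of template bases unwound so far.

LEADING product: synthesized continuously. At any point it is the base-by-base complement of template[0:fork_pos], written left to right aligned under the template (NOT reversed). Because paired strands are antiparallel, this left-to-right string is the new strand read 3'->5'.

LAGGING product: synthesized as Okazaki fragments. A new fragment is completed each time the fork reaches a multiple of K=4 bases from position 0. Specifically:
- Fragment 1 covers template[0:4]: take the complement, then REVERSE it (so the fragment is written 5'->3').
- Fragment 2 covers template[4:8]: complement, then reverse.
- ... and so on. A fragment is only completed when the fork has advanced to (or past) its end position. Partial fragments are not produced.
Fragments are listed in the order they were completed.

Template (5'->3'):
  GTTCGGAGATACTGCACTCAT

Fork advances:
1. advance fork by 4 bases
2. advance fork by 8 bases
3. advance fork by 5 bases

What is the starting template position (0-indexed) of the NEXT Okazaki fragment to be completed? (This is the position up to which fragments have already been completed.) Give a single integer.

Answer: 16

Derivation:
Step 1: advance 4 -> fork_pos = 0 + 4 = 4. Reached multiple(s) of 4: 4 -> fragment 1 completed (1 total).
Step 2: advance 8 -> fork_pos = 4 + 8 = 12. Reached multiple(s) of 4: 8, 12 -> fragments 2-3 completed (3 total).
Step 3: advance 5 -> fork_pos = 12 + 5 = 17. Reached multiple(s) of 4: 16 -> fragment 4 completed (4 total).
4 fragment(s) completed, covering template[0:16] (4 x 4 = 16). The next fragment, fragment 5, covers template[16:20], so it starts at position 16.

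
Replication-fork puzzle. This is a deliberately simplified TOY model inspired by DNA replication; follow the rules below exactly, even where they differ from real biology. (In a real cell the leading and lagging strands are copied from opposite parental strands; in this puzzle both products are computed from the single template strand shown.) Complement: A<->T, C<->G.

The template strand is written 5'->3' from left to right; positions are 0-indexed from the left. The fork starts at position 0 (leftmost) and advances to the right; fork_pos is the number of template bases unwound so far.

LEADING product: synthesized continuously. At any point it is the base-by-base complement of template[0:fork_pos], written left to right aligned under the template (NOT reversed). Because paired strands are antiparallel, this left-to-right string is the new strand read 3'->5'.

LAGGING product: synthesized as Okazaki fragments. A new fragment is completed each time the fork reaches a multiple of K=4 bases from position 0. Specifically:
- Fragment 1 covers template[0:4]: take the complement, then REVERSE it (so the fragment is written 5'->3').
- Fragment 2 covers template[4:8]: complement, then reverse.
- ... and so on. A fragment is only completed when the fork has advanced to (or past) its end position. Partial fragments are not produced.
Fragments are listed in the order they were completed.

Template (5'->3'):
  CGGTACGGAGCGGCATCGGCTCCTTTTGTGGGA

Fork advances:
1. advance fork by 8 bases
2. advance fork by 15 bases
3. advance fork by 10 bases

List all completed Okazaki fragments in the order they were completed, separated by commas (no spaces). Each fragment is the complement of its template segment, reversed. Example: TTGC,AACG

Step 1: advance 8 -> fork_pos = 0 + 8 = 8. Reached multiple(s) of 4: 4, 8 -> fragments 1-2 completed (2 total).
Step 2: advance 15 -> fork_pos = 8 + 15 = 23. Reached multiple(s) of 4: 12, 16, 20 -> fragments 3-5 completed (5 total).
Step 3: advance 10 -> fork_pos = 23 + 10 = 33. Reached multiple(s) of 4: 24, 28, 32 -> fragments 6-8 completed (8 total).
Final fork_pos = 33, so 8 fragment(s) are complete. Build each: template segment -> complement -> reverse.
Fragment 1: template[0:4] = CGGT -> complement GCCA -> reversed ACCG
Fragment 2: template[4:8] = ACGG -> complement TGCC -> reversed CCGT
Fragment 3: template[8:12] = AGCG -> complement TCGC -> reversed CGCT
Fragment 4: template[12:16] = GCAT -> complement CGTA -> reversed ATGC
Fragment 5: template[16:20] = CGGC -> complement GCCG -> reversed GCCG
Fragment 6: template[20:24] = TCCT -> complement AGGA -> reversed AGGA
Fragment 7: template[24:28] = TTTG -> complement AAAC -> reversed CAAA
Fragment 8: template[28:32] = TGGG -> complement ACCC -> reversed CCCA

Answer: ACCG,CCGT,CGCT,ATGC,GCCG,AGGA,CAAA,CCCA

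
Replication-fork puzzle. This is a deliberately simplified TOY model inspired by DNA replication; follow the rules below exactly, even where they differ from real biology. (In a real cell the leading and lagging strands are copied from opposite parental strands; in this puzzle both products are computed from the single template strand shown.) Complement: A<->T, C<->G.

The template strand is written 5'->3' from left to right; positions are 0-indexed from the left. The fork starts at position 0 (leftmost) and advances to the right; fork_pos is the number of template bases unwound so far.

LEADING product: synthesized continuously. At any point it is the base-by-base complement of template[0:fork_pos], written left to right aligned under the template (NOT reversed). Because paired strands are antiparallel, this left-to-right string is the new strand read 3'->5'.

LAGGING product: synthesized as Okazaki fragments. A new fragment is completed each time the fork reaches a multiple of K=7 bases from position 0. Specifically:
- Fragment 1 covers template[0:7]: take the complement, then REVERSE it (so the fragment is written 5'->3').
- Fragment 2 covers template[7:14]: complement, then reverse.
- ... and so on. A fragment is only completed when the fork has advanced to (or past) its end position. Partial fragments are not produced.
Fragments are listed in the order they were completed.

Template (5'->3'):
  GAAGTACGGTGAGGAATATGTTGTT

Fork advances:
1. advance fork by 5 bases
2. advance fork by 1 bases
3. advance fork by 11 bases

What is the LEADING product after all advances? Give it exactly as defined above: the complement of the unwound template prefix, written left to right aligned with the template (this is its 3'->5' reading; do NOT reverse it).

Step 1: advance 5 -> fork_pos = 0 + 5 = 5.
Step 2: advance 1 -> fork_pos = 5 + 1 = 6.
Step 3: advance 11 -> fork_pos = 6 + 11 = 17.
Unwound prefix: template[0:17] = GAAGTACGGTGAGGAAT
Complement it base by base (A<->T, C<->G), keeping left-to-right order:
  [0:5] GAAGT -> CTTCA
  [5:10] ACGGT -> TGCCA
  [10:15] GAGGA -> CTCCT
  [15:17] AT -> TA
Concatenate: CTTCATGCCACTCCTTA (length 17; written aligned with the template, i.e. 3'->5').

Answer: CTTCATGCCACTCCTTA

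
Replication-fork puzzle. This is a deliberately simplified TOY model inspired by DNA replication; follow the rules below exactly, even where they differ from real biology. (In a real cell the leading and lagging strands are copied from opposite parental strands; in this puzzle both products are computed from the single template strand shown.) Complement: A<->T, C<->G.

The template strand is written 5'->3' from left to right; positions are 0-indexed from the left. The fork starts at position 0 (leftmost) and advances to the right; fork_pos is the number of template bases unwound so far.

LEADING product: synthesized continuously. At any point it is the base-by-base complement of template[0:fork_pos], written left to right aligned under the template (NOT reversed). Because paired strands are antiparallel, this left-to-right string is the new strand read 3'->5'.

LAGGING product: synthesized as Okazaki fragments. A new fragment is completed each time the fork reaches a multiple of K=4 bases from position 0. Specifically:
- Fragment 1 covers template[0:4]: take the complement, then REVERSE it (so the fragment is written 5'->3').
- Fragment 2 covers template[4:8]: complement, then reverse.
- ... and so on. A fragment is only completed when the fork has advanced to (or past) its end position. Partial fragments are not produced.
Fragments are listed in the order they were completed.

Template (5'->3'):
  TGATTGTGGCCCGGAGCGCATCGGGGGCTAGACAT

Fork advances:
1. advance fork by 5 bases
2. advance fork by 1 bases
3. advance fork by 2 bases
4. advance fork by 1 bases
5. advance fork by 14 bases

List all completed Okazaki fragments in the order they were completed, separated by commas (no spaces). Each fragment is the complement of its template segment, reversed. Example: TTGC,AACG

Answer: ATCA,CACA,GGGC,CTCC,TGCG

Derivation:
Step 1: advance 5 -> fork_pos = 0 + 5 = 5. Reached multiple(s) of 4: 4 -> fragment 1 completed (1 total).
Step 2: advance 1 -> fork_pos = 5 + 1 = 6. Next multiple of 4 is 8 (not reached); still 1 fragment(s).
Step 3: advance 2 -> fork_pos = 6 + 2 = 8. Reached multiple(s) of 4: 8 -> fragment 2 completed (2 total).
Step 4: advance 1 -> fork_pos = 8 + 1 = 9. Next multiple of 4 is 12 (not reached); still 2 fragment(s).
Step 5: advance 14 -> fork_pos = 9 + 14 = 23. Reached multiple(s) of 4: 12, 16, 20 -> fragments 3-5 completed (5 total).
Final fork_pos = 23, so 5 fragment(s) are complete. Build each: template segment -> complement -> reverse.
Fragment 1: template[0:4] = TGAT -> complement ACTA -> reversed ATCA
Fragment 2: template[4:8] = TGTG -> complement ACAC -> reversed CACA
Fragment 3: template[8:12] = GCCC -> complement CGGG -> reversed GGGC
Fragment 4: template[12:16] = GGAG -> complement CCTC -> reversed CTCC
Fragment 5: template[16:20] = CGCA -> complement GCGT -> reversed TGCG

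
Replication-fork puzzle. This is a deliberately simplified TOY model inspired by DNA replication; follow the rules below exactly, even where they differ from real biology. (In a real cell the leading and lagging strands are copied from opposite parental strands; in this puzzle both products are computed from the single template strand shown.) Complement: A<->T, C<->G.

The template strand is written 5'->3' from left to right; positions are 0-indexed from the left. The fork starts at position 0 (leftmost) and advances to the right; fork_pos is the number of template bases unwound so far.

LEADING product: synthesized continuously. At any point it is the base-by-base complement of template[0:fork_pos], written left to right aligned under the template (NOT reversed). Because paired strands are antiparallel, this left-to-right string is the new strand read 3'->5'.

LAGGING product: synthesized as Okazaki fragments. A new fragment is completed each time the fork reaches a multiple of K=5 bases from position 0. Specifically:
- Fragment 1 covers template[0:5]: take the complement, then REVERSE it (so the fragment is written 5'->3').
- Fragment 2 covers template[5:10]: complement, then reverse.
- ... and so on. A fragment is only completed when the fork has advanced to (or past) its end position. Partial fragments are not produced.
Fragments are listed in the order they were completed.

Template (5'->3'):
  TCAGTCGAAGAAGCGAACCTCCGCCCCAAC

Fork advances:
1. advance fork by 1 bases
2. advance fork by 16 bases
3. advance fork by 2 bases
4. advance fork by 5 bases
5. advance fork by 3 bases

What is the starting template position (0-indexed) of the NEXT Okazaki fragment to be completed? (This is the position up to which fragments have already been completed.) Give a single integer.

Answer: 25

Derivation:
Step 1: advance 1 -> fork_pos = 0 + 1 = 1. Next multiple of 5 is 5 (not reached); still 0 fragment(s).
Step 2: advance 16 -> fork_pos = 1 + 16 = 17. Reached multiple(s) of 5: 5, 10, 15 -> fragments 1-3 completed (3 total).
Step 3: advance 2 -> fork_pos = 17 + 2 = 19. Next multiple of 5 is 20 (not reached); still 3 fragment(s).
Step 4: advance 5 -> fork_pos = 19 + 5 = 24. Reached multiple(s) of 5: 20 -> fragment 4 completed (4 total).
Step 5: advance 3 -> fork_pos = 24 + 3 = 27. Reached multiple(s) of 5: 25 -> fragment 5 completed (5 total).
5 fragment(s) completed, covering template[0:25] (5 x 5 = 25). The next fragment, fragment 6, covers template[25:30], so it starts at position 25.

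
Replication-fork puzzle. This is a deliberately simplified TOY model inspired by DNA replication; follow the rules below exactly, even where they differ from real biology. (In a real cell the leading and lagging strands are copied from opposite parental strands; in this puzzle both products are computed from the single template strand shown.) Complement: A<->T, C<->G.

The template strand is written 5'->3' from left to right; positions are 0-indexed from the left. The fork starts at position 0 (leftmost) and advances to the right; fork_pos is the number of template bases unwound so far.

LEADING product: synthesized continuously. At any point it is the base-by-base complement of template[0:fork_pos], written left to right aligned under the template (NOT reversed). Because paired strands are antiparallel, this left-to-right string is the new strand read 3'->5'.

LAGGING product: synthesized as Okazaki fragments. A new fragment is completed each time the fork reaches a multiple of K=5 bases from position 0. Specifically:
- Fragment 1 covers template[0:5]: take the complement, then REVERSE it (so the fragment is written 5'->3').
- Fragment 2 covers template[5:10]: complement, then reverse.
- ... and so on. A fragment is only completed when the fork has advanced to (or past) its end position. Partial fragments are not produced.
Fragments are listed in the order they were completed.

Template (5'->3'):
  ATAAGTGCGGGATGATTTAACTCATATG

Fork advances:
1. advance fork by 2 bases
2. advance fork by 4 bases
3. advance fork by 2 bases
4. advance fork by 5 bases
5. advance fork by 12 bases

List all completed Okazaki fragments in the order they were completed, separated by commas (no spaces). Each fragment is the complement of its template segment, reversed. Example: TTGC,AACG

Answer: CTTAT,CCGCA,TCATC,TTAAA,ATGAG

Derivation:
Step 1: advance 2 -> fork_pos = 0 + 2 = 2. Next multiple of 5 is 5 (not reached); still 0 fragment(s).
Step 2: advance 4 -> fork_pos = 2 + 4 = 6. Reached multiple(s) of 5: 5 -> fragment 1 completed (1 total).
Step 3: advance 2 -> fork_pos = 6 + 2 = 8. Next multiple of 5 is 10 (not reached); still 1 fragment(s).
Step 4: advance 5 -> fork_pos = 8 + 5 = 13. Reached multiple(s) of 5: 10 -> fragment 2 completed (2 total).
Step 5: advance 12 -> fork_pos = 13 + 12 = 25. Reached multiple(s) of 5: 15, 20, 25 -> fragments 3-5 completed (5 total).
Final fork_pos = 25, so 5 fragment(s) are complete. Build each: template segment -> complement -> reverse.
Fragment 1: template[0:5] = ATAAG -> complement TATTC -> reversed CTTAT
Fragment 2: template[5:10] = TGCGG -> complement ACGCC -> reversed CCGCA
Fragment 3: template[10:15] = GATGA -> complement CTACT -> reversed TCATC
Fragment 4: template[15:20] = TTTAA -> complement AAATT -> reversed TTAAA
Fragment 5: template[20:25] = CTCAT -> complement GAGTA -> reversed ATGAG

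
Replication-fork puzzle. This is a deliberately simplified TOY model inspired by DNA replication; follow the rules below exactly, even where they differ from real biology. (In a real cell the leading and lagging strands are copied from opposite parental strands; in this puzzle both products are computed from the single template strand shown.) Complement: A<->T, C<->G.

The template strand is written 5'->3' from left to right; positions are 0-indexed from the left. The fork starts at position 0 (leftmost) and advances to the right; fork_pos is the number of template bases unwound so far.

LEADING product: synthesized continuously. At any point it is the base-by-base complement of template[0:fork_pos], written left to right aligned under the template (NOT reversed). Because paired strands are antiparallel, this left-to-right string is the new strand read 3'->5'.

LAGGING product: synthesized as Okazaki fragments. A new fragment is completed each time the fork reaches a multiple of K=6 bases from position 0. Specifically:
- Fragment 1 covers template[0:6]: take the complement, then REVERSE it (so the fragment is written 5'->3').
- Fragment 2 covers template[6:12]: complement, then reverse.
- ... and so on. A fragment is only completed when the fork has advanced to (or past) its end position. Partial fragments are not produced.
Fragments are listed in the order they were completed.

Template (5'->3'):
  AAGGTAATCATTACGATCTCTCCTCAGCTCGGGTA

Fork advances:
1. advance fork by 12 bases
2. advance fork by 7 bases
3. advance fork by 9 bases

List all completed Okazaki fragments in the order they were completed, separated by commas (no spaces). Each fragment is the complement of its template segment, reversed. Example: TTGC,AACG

Answer: TACCTT,AATGAT,GATCGT,AGGAGA

Derivation:
Step 1: advance 12 -> fork_pos = 0 + 12 = 12. Reached multiple(s) of 6: 6, 12 -> fragments 1-2 completed (2 total).
Step 2: advance 7 -> fork_pos = 12 + 7 = 19. Reached multiple(s) of 6: 18 -> fragment 3 completed (3 total).
Step 3: advance 9 -> fork_pos = 19 + 9 = 28. Reached multiple(s) of 6: 24 -> fragment 4 completed (4 total).
Final fork_pos = 28, so 4 fragment(s) are complete. Build each: template segment -> complement -> reverse.
Fragment 1: template[0:6] = AAGGTA -> complement TTCCAT -> reversed TACCTT
Fragment 2: template[6:12] = ATCATT -> complement TAGTAA -> reversed AATGAT
Fragment 3: template[12:18] = ACGATC -> complement TGCTAG -> reversed GATCGT
Fragment 4: template[18:24] = TCTCCT -> complement AGAGGA -> reversed AGGAGA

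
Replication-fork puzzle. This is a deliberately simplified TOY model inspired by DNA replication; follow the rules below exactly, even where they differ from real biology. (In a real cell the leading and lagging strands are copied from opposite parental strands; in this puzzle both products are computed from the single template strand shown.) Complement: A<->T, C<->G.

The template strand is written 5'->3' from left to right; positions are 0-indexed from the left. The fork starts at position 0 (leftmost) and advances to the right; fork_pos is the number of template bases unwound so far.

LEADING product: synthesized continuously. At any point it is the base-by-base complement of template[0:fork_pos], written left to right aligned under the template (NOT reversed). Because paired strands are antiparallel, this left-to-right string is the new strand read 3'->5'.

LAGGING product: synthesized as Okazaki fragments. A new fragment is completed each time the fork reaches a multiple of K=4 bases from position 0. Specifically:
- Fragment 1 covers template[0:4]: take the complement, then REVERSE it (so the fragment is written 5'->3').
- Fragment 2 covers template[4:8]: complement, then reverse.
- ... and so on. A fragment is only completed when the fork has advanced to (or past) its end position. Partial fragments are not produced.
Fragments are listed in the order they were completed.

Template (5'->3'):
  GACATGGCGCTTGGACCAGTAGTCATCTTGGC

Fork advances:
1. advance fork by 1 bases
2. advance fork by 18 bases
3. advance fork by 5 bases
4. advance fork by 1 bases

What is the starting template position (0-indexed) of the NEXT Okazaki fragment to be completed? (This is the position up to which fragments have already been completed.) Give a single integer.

Step 1: advance 1 -> fork_pos = 0 + 1 = 1. Next multiple of 4 is 4 (not reached); still 0 fragment(s).
Step 2: advance 18 -> fork_pos = 1 + 18 = 19. Reached multiple(s) of 4: 4, 8, 12, 16 -> fragments 1-4 completed (4 total).
Step 3: advance 5 -> fork_pos = 19 + 5 = 24. Reached multiple(s) of 4: 20, 24 -> fragments 5-6 completed (6 total).
Step 4: advance 1 -> fork_pos = 24 + 1 = 25. Next multiple of 4 is 28 (not reached); still 6 fragment(s).
6 fragment(s) completed, covering template[0:24] (6 x 4 = 24). The next fragment, fragment 7, covers template[24:28], so it starts at position 24.

Answer: 24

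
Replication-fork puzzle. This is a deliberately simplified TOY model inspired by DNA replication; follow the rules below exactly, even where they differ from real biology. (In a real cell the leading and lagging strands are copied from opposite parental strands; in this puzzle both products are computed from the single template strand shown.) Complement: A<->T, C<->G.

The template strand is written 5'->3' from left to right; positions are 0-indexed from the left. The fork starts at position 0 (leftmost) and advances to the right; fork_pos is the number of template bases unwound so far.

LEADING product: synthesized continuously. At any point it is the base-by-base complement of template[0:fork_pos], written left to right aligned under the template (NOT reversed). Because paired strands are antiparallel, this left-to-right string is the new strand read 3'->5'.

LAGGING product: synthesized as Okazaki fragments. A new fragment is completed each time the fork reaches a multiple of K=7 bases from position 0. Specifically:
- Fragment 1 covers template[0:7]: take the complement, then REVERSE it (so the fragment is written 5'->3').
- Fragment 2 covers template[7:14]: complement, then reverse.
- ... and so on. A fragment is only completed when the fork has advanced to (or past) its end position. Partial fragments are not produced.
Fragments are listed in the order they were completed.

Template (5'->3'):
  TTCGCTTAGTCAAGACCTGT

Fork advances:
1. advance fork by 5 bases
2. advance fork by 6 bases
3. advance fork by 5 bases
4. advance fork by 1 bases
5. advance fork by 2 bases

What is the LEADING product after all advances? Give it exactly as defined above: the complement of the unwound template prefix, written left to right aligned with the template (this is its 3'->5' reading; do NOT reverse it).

Answer: AAGCGAATCAGTTCTGGAC

Derivation:
Step 1: advance 5 -> fork_pos = 0 + 5 = 5.
Step 2: advance 6 -> fork_pos = 5 + 6 = 11.
Step 3: advance 5 -> fork_pos = 11 + 5 = 16.
Step 4: advance 1 -> fork_pos = 16 + 1 = 17.
Step 5: advance 2 -> fork_pos = 17 + 2 = 19.
Unwound prefix: template[0:19] = TTCGCTTAGTCAAGACCTG
Complement it base by base (A<->T, C<->G), keeping left-to-right order:
  [0:5] TTCGC -> AAGCG
  [5:10] TTAGT -> AATCA
  [10:15] CAAGA -> GTTCT
  [15:19] CCTG -> GGAC
Concatenate: AAGCGAATCAGTTCTGGAC (length 19; written aligned with the template, i.e. 3'->5').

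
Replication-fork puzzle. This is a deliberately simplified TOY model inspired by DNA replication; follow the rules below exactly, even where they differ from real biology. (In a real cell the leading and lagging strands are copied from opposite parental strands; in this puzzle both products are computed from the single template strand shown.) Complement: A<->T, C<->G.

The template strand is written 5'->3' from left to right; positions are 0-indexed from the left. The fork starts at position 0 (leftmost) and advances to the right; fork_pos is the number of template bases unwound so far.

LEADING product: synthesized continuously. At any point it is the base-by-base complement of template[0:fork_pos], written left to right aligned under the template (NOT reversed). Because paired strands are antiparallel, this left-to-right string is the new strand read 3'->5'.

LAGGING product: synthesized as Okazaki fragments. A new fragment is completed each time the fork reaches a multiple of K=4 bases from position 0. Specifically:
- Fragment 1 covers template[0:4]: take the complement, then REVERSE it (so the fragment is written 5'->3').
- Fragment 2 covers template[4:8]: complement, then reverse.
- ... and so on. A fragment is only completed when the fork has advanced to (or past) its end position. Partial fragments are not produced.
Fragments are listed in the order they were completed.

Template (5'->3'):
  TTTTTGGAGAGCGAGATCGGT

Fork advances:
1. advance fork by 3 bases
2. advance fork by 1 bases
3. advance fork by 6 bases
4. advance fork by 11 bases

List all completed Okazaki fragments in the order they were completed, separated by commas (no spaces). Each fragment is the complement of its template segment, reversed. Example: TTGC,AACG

Answer: AAAA,TCCA,GCTC,TCTC,CCGA

Derivation:
Step 1: advance 3 -> fork_pos = 0 + 3 = 3. Next multiple of 4 is 4 (not reached); still 0 fragment(s).
Step 2: advance 1 -> fork_pos = 3 + 1 = 4. Reached multiple(s) of 4: 4 -> fragment 1 completed (1 total).
Step 3: advance 6 -> fork_pos = 4 + 6 = 10. Reached multiple(s) of 4: 8 -> fragment 2 completed (2 total).
Step 4: advance 11 -> fork_pos = 10 + 11 = 21. Reached multiple(s) of 4: 12, 16, 20 -> fragments 3-5 completed (5 total).
Final fork_pos = 21, so 5 fragment(s) are complete. Build each: template segment -> complement -> reverse.
Fragment 1: template[0:4] = TTTT -> complement AAAA -> reversed AAAA
Fragment 2: template[4:8] = TGGA -> complement ACCT -> reversed TCCA
Fragment 3: template[8:12] = GAGC -> complement CTCG -> reversed GCTC
Fragment 4: template[12:16] = GAGA -> complement CTCT -> reversed TCTC
Fragment 5: template[16:20] = TCGG -> complement AGCC -> reversed CCGA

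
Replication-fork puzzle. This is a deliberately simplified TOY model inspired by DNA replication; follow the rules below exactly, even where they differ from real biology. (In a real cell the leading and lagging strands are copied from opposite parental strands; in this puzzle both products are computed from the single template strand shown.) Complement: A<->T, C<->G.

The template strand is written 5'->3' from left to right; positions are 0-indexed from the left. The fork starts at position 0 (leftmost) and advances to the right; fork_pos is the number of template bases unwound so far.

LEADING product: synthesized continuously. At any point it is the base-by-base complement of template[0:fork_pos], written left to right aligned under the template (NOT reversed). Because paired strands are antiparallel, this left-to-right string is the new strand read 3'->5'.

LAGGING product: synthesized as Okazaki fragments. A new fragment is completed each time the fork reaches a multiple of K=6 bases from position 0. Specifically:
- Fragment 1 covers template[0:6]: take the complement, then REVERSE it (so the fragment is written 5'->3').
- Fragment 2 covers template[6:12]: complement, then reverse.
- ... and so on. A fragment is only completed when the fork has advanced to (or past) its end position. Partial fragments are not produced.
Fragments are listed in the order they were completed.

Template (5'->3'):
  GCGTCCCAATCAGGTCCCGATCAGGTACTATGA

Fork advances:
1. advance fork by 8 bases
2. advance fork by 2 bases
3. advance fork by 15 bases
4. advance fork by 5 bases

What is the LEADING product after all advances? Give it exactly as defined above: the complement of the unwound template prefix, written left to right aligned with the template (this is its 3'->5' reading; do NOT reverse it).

Answer: CGCAGGGTTAGTCCAGGGCTAGTCCATGAT

Derivation:
Step 1: advance 8 -> fork_pos = 0 + 8 = 8.
Step 2: advance 2 -> fork_pos = 8 + 2 = 10.
Step 3: advance 15 -> fork_pos = 10 + 15 = 25.
Step 4: advance 5 -> fork_pos = 25 + 5 = 30.
Unwound prefix: template[0:30] = GCGTCCCAATCAGGTCCCGATCAGGTACTA
Complement it base by base (A<->T, C<->G), keeping left-to-right order:
  [0:5] GCGTC -> CGCAG
  [5:10] CCAAT -> GGTTA
  [10:15] CAGGT -> GTCCA
  [15:20] CCCGA -> GGGCT
  [20:25] TCAGG -> AGTCC
  [25:30] TACTA -> ATGAT
Concatenate: CGCAGGGTTAGTCCAGGGCTAGTCCATGAT (length 30; written aligned with the template, i.e. 3'->5').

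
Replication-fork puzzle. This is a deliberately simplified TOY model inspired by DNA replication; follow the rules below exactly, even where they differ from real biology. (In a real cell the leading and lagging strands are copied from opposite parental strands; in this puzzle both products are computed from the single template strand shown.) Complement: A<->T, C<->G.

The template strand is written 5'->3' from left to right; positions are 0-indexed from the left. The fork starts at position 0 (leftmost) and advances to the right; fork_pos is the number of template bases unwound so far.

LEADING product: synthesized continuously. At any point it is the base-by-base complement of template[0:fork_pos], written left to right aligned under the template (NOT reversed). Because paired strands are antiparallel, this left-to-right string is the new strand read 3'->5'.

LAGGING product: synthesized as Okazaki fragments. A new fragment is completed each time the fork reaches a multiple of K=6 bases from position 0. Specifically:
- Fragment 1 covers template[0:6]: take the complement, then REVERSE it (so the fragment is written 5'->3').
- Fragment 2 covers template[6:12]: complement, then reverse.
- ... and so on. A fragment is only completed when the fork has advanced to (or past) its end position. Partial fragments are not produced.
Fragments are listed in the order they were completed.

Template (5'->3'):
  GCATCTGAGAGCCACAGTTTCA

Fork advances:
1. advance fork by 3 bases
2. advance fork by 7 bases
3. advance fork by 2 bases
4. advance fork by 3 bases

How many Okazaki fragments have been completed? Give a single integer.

Answer: 2

Derivation:
Step 1: advance 3 -> fork_pos = 0 + 3 = 3. Next multiple of 6 is 6 (not reached); still 0 fragment(s).
Step 2: advance 7 -> fork_pos = 3 + 7 = 10. Reached multiple(s) of 6: 6 -> fragment 1 completed (1 total).
Step 3: advance 2 -> fork_pos = 10 + 2 = 12. Reached multiple(s) of 6: 12 -> fragment 2 completed (2 total).
Step 4: advance 3 -> fork_pos = 12 + 3 = 15. Next multiple of 6 is 18 (not reached); still 2 fragment(s).
Check: final fork_pos = 15; the multiples of 6 that are <= 15 are 6..12 -> 15 // 6 = 2 completed fragment(s).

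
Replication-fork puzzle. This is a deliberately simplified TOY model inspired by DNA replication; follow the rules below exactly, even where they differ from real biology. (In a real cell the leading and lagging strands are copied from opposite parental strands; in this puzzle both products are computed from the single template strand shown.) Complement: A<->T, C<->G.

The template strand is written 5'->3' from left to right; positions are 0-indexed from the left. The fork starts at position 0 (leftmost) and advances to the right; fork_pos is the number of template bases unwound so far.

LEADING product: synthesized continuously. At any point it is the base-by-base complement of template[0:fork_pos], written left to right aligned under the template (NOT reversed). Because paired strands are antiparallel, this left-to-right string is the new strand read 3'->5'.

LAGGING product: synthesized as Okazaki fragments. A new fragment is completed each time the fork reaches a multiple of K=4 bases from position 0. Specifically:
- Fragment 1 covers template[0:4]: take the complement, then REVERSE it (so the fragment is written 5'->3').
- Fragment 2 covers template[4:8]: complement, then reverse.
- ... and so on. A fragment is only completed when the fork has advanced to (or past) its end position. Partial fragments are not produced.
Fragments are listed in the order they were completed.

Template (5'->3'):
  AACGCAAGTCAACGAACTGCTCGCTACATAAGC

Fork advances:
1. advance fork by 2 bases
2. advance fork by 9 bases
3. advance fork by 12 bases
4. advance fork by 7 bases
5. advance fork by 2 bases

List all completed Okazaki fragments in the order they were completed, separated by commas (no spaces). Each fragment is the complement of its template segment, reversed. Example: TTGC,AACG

Answer: CGTT,CTTG,TTGA,TTCG,GCAG,GCGA,TGTA,CTTA

Derivation:
Step 1: advance 2 -> fork_pos = 0 + 2 = 2. Next multiple of 4 is 4 (not reached); still 0 fragment(s).
Step 2: advance 9 -> fork_pos = 2 + 9 = 11. Reached multiple(s) of 4: 4, 8 -> fragments 1-2 completed (2 total).
Step 3: advance 12 -> fork_pos = 11 + 12 = 23. Reached multiple(s) of 4: 12, 16, 20 -> fragments 3-5 completed (5 total).
Step 4: advance 7 -> fork_pos = 23 + 7 = 30. Reached multiple(s) of 4: 24, 28 -> fragments 6-7 completed (7 total).
Step 5: advance 2 -> fork_pos = 30 + 2 = 32. Reached multiple(s) of 4: 32 -> fragment 8 completed (8 total).
Final fork_pos = 32, so 8 fragment(s) are complete. Build each: template segment -> complement -> reverse.
Fragment 1: template[0:4] = AACG -> complement TTGC -> reversed CGTT
Fragment 2: template[4:8] = CAAG -> complement GTTC -> reversed CTTG
Fragment 3: template[8:12] = TCAA -> complement AGTT -> reversed TTGA
Fragment 4: template[12:16] = CGAA -> complement GCTT -> reversed TTCG
Fragment 5: template[16:20] = CTGC -> complement GACG -> reversed GCAG
Fragment 6: template[20:24] = TCGC -> complement AGCG -> reversed GCGA
Fragment 7: template[24:28] = TACA -> complement ATGT -> reversed TGTA
Fragment 8: template[28:32] = TAAG -> complement ATTC -> reversed CTTA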